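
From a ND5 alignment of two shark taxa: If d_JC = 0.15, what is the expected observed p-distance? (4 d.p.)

p = (3/4)(1 − e^(−4d/3)) = 0.75 × (1 − e^(-0.2)) = 0.75 × (1 − 0.818731) = 0.135952.

0.1360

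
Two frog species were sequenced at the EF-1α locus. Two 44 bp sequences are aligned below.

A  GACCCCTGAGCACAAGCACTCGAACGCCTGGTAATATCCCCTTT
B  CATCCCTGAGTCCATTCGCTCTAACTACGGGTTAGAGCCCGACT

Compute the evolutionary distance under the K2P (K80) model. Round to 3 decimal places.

Of 44 sites, 4 differences are transitions and 13 are transversions, so P = 4/44 ≈ 0.090909 and Q = 13/44 ≈ 0.295455.
Under the Kimura two-parameter model, d = −½ ln(1 − 2P − Q) − ¼ ln(1 − 2Q).
1 − 2P − Q = 0.522727, giving −½ ln(0.522727) = 0.324348.
1 − 2Q = 0.40909, giving −¼ ln(0.40909) = 0.223455.
d = 0.324348 + 0.223455 = 0.547803.

0.548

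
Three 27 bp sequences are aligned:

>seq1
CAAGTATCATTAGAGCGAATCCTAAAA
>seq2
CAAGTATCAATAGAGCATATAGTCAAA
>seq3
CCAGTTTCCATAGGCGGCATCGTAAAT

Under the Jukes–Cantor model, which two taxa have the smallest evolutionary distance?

seq1–seq2: 6/27 differ, p = 0.222, d = 0.264.
seq1–seq3: 10/27 differ, p = 0.370, d = 0.511.
seq2–seq3: 11/27 differ, p = 0.407, d = 0.588.
The smallest distance is between seq1 and seq2.

seq1 and seq2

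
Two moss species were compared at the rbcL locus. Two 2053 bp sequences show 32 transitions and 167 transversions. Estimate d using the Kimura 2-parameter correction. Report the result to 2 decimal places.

P = 32/2053 ≈ 0.015587 and Q = 167/2053 ≈ 0.081344.
Under the Kimura two-parameter model, d = −½ ln(1 − 2P − Q) − ¼ ln(1 − 2Q).
1 − 2P − Q = 0.887482, giving −½ ln(0.887482) = 0.059684.
1 − 2Q = 0.837312, giving −¼ ln(0.837312) = 0.044390.
d = 0.059684 + 0.044390 = 0.104074.

0.10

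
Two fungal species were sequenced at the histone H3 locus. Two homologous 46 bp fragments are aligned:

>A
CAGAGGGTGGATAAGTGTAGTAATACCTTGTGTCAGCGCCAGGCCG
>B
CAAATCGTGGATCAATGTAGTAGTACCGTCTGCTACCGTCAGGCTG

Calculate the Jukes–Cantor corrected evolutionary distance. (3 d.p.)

0.355

The sequences differ at 13 of 46 sites, so p = 13/46 ≈ 0.282609.
d = −(3/4) ln(1 − 4p/3) = −0.75 ln(1 − 0.376812) = −0.75 ln(0.623188)
  = −0.75 × (-0.472907) = 0.354680 substitutions/site.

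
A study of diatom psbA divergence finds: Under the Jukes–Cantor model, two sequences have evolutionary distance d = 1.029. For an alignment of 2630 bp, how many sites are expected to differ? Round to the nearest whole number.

Invert JC69: p = (3/4)(1 − e^(−4d/3)) = 0.75 × (1 − e^(-1.372)) = 0.75 × (1 − 0.253599) = 0.559801.
Expected differing sites = pL ≈ 0.559801 × 2630 = 1472.27663 ≈ 1472.

1472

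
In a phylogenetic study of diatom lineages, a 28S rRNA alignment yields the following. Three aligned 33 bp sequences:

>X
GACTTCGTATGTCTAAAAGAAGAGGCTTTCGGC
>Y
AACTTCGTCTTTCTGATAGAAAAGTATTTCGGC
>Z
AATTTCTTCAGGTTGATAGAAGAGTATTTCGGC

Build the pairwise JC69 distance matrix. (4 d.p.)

d(X,Y) = 0.2928, d(X,Z) = 0.4408, d(Y,Z) = 0.2493

X–Y: 8/33 sites differ → p ≈ 0.242424, d = −0.75 ln(1 − 0.323232) = 0.292820 ≈ 0.2928.
X–Z: 11/33 sites differ → p ≈ 0.333333, d = −0.75 ln(1 − 0.444444) = 0.440839 ≈ 0.4408.
Y–Z: 7/33 sites differ → p ≈ 0.212121, d = −0.75 ln(1 − 0.282828) = 0.249330 ≈ 0.2493.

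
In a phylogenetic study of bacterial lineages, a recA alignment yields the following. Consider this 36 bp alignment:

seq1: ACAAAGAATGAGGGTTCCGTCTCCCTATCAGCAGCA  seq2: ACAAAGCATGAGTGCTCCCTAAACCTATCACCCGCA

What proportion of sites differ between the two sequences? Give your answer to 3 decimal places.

0.250

The sequences differ at 9 of 36 positions (sites 7, 13, 15, 19, 21, 22, 23, 31, 33).
p = 9/36 = 0.250.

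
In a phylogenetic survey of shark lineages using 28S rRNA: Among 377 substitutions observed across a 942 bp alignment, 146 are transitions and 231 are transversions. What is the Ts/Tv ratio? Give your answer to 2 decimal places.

0.63

R = 146/231 = 0.632034… ≈ 0.63 (to 2 d.p.).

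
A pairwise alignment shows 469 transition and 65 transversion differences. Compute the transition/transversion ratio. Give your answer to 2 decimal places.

R = 469/65 = 7.215384… ≈ 7.22 (to 2 d.p.).

7.22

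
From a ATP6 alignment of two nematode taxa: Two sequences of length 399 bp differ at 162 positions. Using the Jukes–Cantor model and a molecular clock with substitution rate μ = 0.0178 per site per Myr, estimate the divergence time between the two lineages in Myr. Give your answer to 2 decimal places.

p = 162/399 ≈ 0.406015.
d = −(3/4) ln(1 − 4p/3) = −0.75 ln(1 − 0.541353) = −0.75 ln(0.458647)
  = −0.75 × (-0.779474) = 0.584606 substitutions/site.
Under a molecular clock d = 2μt, so t = d/(2μ) = 0.584606 / (2 × 0.0178) = 16.42 Myr.

16.42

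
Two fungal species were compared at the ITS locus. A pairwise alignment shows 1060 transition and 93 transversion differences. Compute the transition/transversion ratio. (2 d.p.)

11.40

R = 1060/93 = 11.397849… ≈ 11.40 (to 2 d.p.).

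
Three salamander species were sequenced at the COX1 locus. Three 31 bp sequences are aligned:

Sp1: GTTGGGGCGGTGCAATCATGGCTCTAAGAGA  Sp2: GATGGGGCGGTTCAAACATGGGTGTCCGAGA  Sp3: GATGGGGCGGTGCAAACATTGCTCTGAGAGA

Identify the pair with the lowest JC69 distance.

Sp1–Sp2: 7/31 differ, p = 0.226, d = 0.269.
Sp1–Sp3: 4/31 differ, p = 0.129, d = 0.142.
Sp2–Sp3: 6/31 differ, p = 0.194, d = 0.224.
The smallest distance is between Sp1 and Sp3.

Sp1 and Sp3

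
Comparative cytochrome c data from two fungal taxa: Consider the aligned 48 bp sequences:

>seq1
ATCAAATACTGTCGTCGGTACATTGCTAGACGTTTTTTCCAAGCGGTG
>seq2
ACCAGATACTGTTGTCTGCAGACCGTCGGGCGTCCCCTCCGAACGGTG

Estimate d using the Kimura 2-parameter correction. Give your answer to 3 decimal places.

Of 48 sites, 16 differences are transitions and 2 are transversions, so P = 16/48 ≈ 0.333333 and Q = 2/48 ≈ 0.041667.
Under the Kimura two-parameter model, d = −½ ln(1 − 2P − Q) − ¼ ln(1 − 2Q).
1 − 2P − Q = 0.291667, giving −½ ln(0.291667) = 0.616071.
1 − 2Q = 0.916666, giving −¼ ln(0.916666) = 0.021753.
d = 0.616071 + 0.021753 = 0.637824.

0.638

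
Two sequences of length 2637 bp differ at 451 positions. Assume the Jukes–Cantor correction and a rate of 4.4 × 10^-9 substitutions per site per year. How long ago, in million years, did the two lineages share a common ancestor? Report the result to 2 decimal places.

22.06

p = 451/2637 ≈ 0.171028.
d = −(3/4) ln(1 − 4p/3) = −0.75 ln(1 − 0.228037) = −0.75 ln(0.771963)
  = −0.75 × (-0.258819) = 0.194114 substitutions/site.
Under a molecular clock d = 2μt, so t = d/(2μ) = 0.194114 / (2 × 4.4 × 10^-9) = 22.06 million years.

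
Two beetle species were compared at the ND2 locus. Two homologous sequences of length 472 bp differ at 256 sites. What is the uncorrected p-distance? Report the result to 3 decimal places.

p = 256/472 = 0.542372… ≈ 0.542 (to 3 d.p.).

0.542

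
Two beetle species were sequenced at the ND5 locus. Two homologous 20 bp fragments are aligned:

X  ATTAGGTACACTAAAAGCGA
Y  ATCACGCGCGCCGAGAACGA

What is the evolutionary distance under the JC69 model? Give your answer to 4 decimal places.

0.6872

The sequences differ at 9 of 20 sites (3, 5, 7, 8, 10, 12, 13, 15, 17), so p = 9/20 = 0.45.
d = −(3/4) ln(1 − 4p/3) = −0.75 ln(1 − 0.6) = −0.75 ln(0.4)
  = −0.75 × (-0.916291) = 0.687218 substitutions/site.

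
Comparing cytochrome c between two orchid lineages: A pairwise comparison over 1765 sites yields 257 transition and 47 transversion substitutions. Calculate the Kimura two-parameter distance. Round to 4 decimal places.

0.2049

P = 257/1765 ≈ 0.145609 and Q = 47/1765 ≈ 0.026629.
Under the Kimura two-parameter model, d = −½ ln(1 − 2P − Q) − ¼ ln(1 − 2Q).
1 − 2P − Q = 0.682153, giving −½ ln(0.682153) = 0.191251.
1 − 2Q = 0.946742, giving −¼ ln(0.946742) = 0.013682.
d = 0.191251 + 0.013682 = 0.204933.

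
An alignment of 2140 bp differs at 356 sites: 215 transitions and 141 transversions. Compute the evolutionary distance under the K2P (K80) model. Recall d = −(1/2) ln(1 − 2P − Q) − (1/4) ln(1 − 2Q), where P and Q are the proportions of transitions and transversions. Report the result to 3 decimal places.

P = 215/2140 ≈ 0.100467 and Q = 141/2140 ≈ 0.065888.
Under the Kimura two-parameter model, d = −½ ln(1 − 2P − Q) − ¼ ln(1 − 2Q).
1 − 2P − Q = 0.733178, giving −½ ln(0.733178) = 0.155183.
1 − 2Q = 0.868224, giving −¼ ln(0.868224) = 0.035326.
d = 0.155183 + 0.035326 = 0.190509.

0.191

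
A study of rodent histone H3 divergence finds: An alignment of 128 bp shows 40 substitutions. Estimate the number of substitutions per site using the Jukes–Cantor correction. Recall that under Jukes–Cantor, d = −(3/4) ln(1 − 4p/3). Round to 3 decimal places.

0.404

p = 40/128 = 0.3125.
d = −(3/4) ln(1 − 4p/3) = −0.75 ln(1 − 0.416667) = −0.75 ln(0.583333)
  = −0.75 × (-0.538997) = 0.404248 substitutions/site.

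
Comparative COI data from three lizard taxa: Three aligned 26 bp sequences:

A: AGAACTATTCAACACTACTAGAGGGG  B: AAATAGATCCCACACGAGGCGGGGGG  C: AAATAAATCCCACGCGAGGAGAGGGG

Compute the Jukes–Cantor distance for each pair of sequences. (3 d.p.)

A–B: 11/26 sites differ → p ≈ 0.423077, d = −0.75 ln(1 − 0.564103) = 0.622762 ≈ 0.623.
A–C: 10/26 sites differ → p ≈ 0.384615, d = −0.75 ln(1 − 0.51282) = 0.539341 ≈ 0.539.
B–C: 4/26 sites differ → p ≈ 0.153846, d = −0.75 ln(1 − 0.205128) = 0.172181 ≈ 0.172.

d(A,B) = 0.623, d(A,C) = 0.539, d(B,C) = 0.172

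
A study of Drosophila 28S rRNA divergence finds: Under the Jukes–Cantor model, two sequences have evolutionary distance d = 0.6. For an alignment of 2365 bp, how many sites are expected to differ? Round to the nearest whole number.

977

Invert JC69: p = (3/4)(1 − e^(−4d/3)) = 0.75 × (1 − e^(-0.8)) = 0.75 × (1 − 0.449329) = 0.413003.
Expected differing sites = pL ≈ 0.413003 × 2365 = 976.752095 ≈ 977.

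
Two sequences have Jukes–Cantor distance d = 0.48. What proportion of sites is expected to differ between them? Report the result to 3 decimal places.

0.355

p = (3/4)(1 − e^(−4d/3)) = 0.75 × (1 − e^(-0.64)) = 0.75 × (1 − 0.527292) = 0.354531.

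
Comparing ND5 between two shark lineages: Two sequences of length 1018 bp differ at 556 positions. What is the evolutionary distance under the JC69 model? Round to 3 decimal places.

p = 556/1018 ≈ 0.546169.
d = −(3/4) ln(1 − 4p/3) = −0.75 ln(1 − 0.728225) = −0.75 ln(0.271775)
  = −0.75 × (-1.302781) = 0.977086 substitutions/site.

0.977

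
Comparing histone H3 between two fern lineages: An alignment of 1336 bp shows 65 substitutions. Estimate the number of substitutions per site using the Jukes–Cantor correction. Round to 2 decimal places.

p = 65/1336 ≈ 0.048653.
d = −(3/4) ln(1 − 4p/3) = −0.75 ln(1 − 0.064871) = −0.75 ln(0.935129)
  = −0.75 × (-0.067071) = 0.050303 substitutions/site.

0.05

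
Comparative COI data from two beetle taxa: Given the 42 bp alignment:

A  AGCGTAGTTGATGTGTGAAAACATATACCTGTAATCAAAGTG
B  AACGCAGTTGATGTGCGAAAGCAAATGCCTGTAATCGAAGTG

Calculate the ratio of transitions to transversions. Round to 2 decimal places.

Transitions are A↔G and C↔T; transversions are all other mismatches.
Transitions: 6. Transversions: 1.
R = 6/1 = 6.00.

6.00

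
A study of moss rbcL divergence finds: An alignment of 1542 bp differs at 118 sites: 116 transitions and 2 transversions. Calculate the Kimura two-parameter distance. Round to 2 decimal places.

P = 116/1542 ≈ 0.075227 and Q = 2/1542 ≈ 0.001297.
Under the Kimura two-parameter model, d = −½ ln(1 − 2P − Q) − ¼ ln(1 − 2Q).
1 − 2P − Q = 0.848249, giving −½ ln(0.848249) = 0.082291.
1 − 2Q = 0.997406, giving −¼ ln(0.997406) = 0.000649.
d = 0.082291 + 0.000649 = 0.082940.

0.08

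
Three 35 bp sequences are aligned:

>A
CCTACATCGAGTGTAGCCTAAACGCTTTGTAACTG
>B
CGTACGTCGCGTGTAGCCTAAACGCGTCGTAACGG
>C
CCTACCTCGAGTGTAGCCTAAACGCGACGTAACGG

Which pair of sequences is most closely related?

A–B: 6/35 differ, p = 0.171, d = 0.195.
A–C: 5/35 differ, p = 0.143, d = 0.158.
B–C: 4/35 differ, p = 0.114, d = 0.124.
The smallest distance is between B and C.

B and C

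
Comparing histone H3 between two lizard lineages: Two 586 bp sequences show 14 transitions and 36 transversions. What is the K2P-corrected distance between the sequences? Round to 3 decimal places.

P = 14/586 ≈ 0.023891 and Q = 36/586 ≈ 0.061433.
Under the Kimura two-parameter model, d = −½ ln(1 − 2P − Q) − ¼ ln(1 − 2Q).
1 − 2P − Q = 0.890785, giving −½ ln(0.890785) = 0.057826.
1 − 2Q = 0.877134, giving −¼ ln(0.877134) = 0.032774.
d = 0.057826 + 0.032774 = 0.090600.

0.091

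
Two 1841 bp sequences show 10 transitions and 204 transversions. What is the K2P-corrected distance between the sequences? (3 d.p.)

0.128

P = 10/1841 ≈ 0.005432 and Q = 204/1841 ≈ 0.110809.
Under the Kimura two-parameter model, d = −½ ln(1 − 2P − Q) − ¼ ln(1 − 2Q).
1 − 2P − Q = 0.878327, giving −½ ln(0.878327) = 0.064868.
1 − 2Q = 0.778382, giving −¼ ln(0.778382) = 0.062634.
d = 0.064868 + 0.062634 = 0.127502.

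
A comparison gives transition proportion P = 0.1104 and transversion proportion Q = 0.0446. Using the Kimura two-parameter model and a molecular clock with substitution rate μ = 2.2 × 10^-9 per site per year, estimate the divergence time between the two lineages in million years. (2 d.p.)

40.36

Under the Kimura two-parameter model, d = −½ ln(1 − 2P − Q) − ¼ ln(1 − 2Q).
1 − 2P − Q = 0.7346, giving −½ ln(0.7346) = 0.154215.
1 − 2Q = 0.9108, giving −¼ ln(0.9108) = 0.023358.
d = 0.154215 + 0.023358 = 0.177573.
Under a molecular clock d = 2μt, so t = d/(2μ) = 0.177573 / (2 × 2.2 × 10^-9) = 40.36 million years.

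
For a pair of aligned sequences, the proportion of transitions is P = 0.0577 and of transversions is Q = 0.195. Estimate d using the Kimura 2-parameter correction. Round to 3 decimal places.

0.309

Under the Kimura two-parameter model, d = −½ ln(1 − 2P − Q) − ¼ ln(1 − 2Q).
1 − 2P − Q = 0.6896, giving −½ ln(0.6896) = 0.185822.
1 − 2Q = 0.61, giving −¼ ln(0.61) = 0.123574.
d = 0.185822 + 0.123574 = 0.309396.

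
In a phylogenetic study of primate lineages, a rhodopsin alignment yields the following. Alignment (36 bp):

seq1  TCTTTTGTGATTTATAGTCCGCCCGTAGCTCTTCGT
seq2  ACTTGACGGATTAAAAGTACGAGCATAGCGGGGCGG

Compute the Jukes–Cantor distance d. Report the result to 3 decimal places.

The sequences differ at 16 of 36 sites, so p = 16/36 ≈ 0.444444.
d = −(3/4) ln(1 − 4p/3) = −0.75 ln(1 − 0.592592) = −0.75 ln(0.407408)
  = −0.75 × (-0.897940) = 0.673455 substitutions/site.

0.673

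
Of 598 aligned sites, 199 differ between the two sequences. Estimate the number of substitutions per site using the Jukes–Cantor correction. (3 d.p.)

0.440

p = 199/598 ≈ 0.332776.
d = −(3/4) ln(1 − 4p/3) = −0.75 ln(1 − 0.443701) = −0.75 ln(0.556299)
  = −0.75 × (-0.586449) = 0.439837 substitutions/site.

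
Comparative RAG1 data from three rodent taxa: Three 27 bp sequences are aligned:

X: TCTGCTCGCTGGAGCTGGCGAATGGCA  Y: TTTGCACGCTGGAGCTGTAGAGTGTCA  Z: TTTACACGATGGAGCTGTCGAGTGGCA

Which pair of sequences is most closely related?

Y and Z

X–Y: 6/27 differ, p = 0.222, d = 0.264.
X–Z: 6/27 differ, p = 0.222, d = 0.264.
Y–Z: 4/27 differ, p = 0.148, d = 0.165.
The smallest distance is between Y and Z.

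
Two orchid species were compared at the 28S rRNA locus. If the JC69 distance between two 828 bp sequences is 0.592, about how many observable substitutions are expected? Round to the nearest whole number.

339

Invert JC69: p = (3/4)(1 − e^(−4d/3)) = 0.75 × (1 − e^(-0.789333)) = 0.75 × (1 − 0.454148) = 0.409389.
Expected differing sites = pL ≈ 0.409389 × 828 = 338.974092 ≈ 339.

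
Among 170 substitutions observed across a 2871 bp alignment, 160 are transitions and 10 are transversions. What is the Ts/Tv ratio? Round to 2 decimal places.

16.00

R = 160/10 = 16.00.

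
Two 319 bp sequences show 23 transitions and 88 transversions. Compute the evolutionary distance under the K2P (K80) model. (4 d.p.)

P = 23/319 ≈ 0.0721 and Q = 88/319 ≈ 0.275862.
Under the Kimura two-parameter model, d = −½ ln(1 − 2P − Q) − ¼ ln(1 − 2Q).
1 − 2P − Q = 0.579938, giving −½ ln(0.579938) = 0.272417.
1 − 2Q = 0.448276, giving −¼ ln(0.448276) = 0.200587.
d = 0.272417 + 0.200587 = 0.473004.

0.4730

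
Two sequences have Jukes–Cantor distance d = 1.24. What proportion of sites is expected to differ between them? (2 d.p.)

0.61

p = (3/4)(1 − e^(−4d/3)) = 0.75 × (1 − e^(-1.653333)) = 0.75 × (1 − 0.191411) = 0.606442.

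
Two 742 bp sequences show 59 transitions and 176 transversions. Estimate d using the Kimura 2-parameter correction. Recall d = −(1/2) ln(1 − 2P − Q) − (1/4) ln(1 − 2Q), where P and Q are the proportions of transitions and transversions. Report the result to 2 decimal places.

P = 59/742 ≈ 0.079515 and Q = 176/742 ≈ 0.237197.
Under the Kimura two-parameter model, d = −½ ln(1 − 2P − Q) − ¼ ln(1 − 2Q).
1 − 2P − Q = 0.603773, giving −½ ln(0.603773) = 0.252278.
1 − 2Q = 0.525606, giving −¼ ln(0.525606) = 0.160801.
d = 0.252278 + 0.160801 = 0.413079.

0.41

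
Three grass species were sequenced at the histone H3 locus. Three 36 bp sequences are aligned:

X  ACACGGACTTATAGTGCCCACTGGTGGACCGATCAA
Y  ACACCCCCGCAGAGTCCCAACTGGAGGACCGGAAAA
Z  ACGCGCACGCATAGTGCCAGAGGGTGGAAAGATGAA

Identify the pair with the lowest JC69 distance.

X and Z

X–Y: 12/36 differ, p = 0.333, d = 0.441.
X–Z: 11/36 differ, p = 0.306, d = 0.392.
Y–Z: 14/36 differ, p = 0.389, d = 0.548.
The smallest distance is between X and Z.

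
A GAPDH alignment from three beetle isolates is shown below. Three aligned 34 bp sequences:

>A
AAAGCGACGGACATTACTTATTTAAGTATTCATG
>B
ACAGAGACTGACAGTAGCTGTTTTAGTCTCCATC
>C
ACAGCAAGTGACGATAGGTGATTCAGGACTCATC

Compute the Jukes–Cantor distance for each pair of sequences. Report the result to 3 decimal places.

d(A,B) = 0.423, d(A,C) = 0.597, d(B,C) = 0.477

A–B: 11/34 sites differ → p ≈ 0.323529, d = −0.75 ln(1 − 0.431372) = 0.423397 ≈ 0.423.
A–C: 14/34 sites differ → p ≈ 0.411765, d = −0.75 ln(1 − 0.54902) = 0.597249 ≈ 0.597.
B–C: 12/34 sites differ → p ≈ 0.352941, d = −0.75 ln(1 − 0.470588) = 0.476991 ≈ 0.477.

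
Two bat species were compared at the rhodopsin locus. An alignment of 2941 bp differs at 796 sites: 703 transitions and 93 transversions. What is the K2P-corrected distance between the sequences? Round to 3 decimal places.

P = 703/2941 ≈ 0.239034 and Q = 93/2941 ≈ 0.031622.
Under the Kimura two-parameter model, d = −½ ln(1 − 2P − Q) − ¼ ln(1 − 2Q).
1 − 2P − Q = 0.49031, giving −½ ln(0.49031) = 0.356359.
1 − 2Q = 0.936756, giving −¼ ln(0.936756) = 0.016333.
d = 0.356359 + 0.016333 = 0.372692.

0.373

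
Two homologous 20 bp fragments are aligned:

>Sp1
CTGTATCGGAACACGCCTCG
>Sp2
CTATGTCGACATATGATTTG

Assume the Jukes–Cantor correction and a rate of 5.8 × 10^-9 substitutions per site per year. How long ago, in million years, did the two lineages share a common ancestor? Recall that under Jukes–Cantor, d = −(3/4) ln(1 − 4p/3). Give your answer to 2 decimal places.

59.24

The sequences differ at 9 of 20 sites (3, 5, 9, 10, 12, 14, 16, 17, 19), so p = 9/20 = 0.45.
d = −(3/4) ln(1 − 4p/3) = −0.75 ln(1 − 0.6) = −0.75 ln(0.4)
  = −0.75 × (-0.916291) = 0.687218 substitutions/site.
Under a molecular clock d = 2μt, so t = d/(2μ) = 0.687218 / (2 × 5.8 × 10^-9) = 59.24 million years.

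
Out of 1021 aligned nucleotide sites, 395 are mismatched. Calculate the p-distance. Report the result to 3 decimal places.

p = 395/1021 = 0.386875… ≈ 0.387 (to 3 d.p.).

0.387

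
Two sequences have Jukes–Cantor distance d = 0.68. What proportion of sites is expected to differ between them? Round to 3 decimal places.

0.447

p = (3/4)(1 − e^(−4d/3)) = 0.75 × (1 − e^(-0.906667)) = 0.75 × (1 − 0.403868) = 0.447099.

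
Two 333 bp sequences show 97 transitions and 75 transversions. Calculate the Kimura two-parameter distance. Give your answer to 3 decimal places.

0.974

P = 97/333 ≈ 0.291291 and Q = 75/333 ≈ 0.225225.
Under the Kimura two-parameter model, d = −½ ln(1 − 2P − Q) − ¼ ln(1 − 2Q).
1 − 2P − Q = 0.192193, giving −½ ln(0.192193) = 0.824628.
1 − 2Q = 0.54955, giving −¼ ln(0.54955) = 0.149664.
d = 0.824628 + 0.149664 = 0.974292.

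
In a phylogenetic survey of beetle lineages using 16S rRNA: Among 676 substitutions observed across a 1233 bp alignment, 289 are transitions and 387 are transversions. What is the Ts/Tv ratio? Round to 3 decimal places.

R = 289/387 = 0.746770… ≈ 0.747 (to 3 d.p.).

0.747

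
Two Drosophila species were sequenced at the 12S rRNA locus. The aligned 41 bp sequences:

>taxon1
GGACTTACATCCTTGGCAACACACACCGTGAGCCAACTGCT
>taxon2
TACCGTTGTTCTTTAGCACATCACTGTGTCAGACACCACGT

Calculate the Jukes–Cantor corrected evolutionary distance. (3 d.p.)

0.861

The sequences differ at 21 of 41 sites, so p = 21/41 ≈ 0.512195.
d = −(3/4) ln(1 − 4p/3) = −0.75 ln(1 − 0.682927) = −0.75 ln(0.317073)
  = −0.75 × (-1.148623) = 0.861467 substitutions/site.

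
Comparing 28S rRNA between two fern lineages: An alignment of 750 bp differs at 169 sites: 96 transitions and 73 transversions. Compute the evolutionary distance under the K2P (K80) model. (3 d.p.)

0.272

P = 96/750 = 0.128 and Q = 73/750 ≈ 0.097333.
Under the Kimura two-parameter model, d = −½ ln(1 − 2P − Q) − ¼ ln(1 − 2Q).
1 − 2P − Q = 0.646667, giving −½ ln(0.646667) = 0.217962.
1 − 2Q = 0.805334, giving −¼ ln(0.805334) = 0.054125.
d = 0.217962 + 0.054125 = 0.272087.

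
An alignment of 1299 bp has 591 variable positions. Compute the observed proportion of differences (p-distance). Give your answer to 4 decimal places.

0.4550

p = 591/1299 = 0.454965… ≈ 0.4550 (to 4 d.p.).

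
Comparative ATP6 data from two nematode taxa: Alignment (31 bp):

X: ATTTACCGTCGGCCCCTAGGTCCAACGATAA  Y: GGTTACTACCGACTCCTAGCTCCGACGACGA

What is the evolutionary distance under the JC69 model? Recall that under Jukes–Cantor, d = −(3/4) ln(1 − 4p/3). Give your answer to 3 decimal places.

The sequences differ at 11 of 31 sites, so p = 11/31 ≈ 0.354839.
d = −(3/4) ln(1 − 4p/3) = −0.75 ln(1 − 0.473119) = −0.75 ln(0.526881)
  = −0.75 × (-0.640781) = 0.480586 substitutions/site.

0.481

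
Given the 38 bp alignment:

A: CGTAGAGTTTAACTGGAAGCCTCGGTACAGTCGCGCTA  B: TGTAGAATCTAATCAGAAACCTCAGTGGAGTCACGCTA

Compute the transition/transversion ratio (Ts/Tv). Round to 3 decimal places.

Transitions are A↔G and C↔T; transversions are all other mismatches.
Transitions: 10. Transversions: 1.
R = 10/1 = 10.000.

10.000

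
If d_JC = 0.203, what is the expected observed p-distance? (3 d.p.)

p = (3/4)(1 − e^(−4d/3)) = 0.75 × (1 − e^(-0.270667)) = 0.75 × (1 − 0.762870) = 0.177848.

0.178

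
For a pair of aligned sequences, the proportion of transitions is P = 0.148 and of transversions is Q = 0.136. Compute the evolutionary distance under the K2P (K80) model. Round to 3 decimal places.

0.362

Under the Kimura two-parameter model, d = −½ ln(1 − 2P − Q) − ¼ ln(1 − 2Q).
1 − 2P − Q = 0.568, giving −½ ln(0.568) = 0.282817.
1 − 2Q = 0.728, giving −¼ ln(0.728) = 0.079364.
d = 0.282817 + 0.079364 = 0.362181.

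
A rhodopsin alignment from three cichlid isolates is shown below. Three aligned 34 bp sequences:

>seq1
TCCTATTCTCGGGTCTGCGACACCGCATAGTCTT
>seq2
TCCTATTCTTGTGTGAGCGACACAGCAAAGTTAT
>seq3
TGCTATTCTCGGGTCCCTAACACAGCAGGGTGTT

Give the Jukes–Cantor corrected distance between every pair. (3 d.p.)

d(seq1,seq2) = 0.282, d(seq1,seq3) = 0.326, d(seq2,seq3) = 0.477

seq1–seq2: 8/34 sites differ → p ≈ 0.235294, d = −0.75 ln(1 − 0.313725) = 0.282358 ≈ 0.282.
seq1–seq3: 9/34 sites differ → p ≈ 0.264706, d = −0.75 ln(1 − 0.352941) = 0.326488 ≈ 0.326.
seq2–seq3: 12/34 sites differ → p ≈ 0.352941, d = −0.75 ln(1 − 0.470588) = 0.476991 ≈ 0.477.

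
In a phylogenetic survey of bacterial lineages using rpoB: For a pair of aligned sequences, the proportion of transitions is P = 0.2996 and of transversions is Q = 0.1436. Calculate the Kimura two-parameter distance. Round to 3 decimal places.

Under the Kimura two-parameter model, d = −½ ln(1 − 2P − Q) − ¼ ln(1 − 2Q).
1 − 2P − Q = 0.2572, giving −½ ln(0.2572) = 0.678951.
1 − 2Q = 0.7128, giving −¼ ln(0.7128) = 0.084639.
d = 0.678951 + 0.084639 = 0.763590.

0.764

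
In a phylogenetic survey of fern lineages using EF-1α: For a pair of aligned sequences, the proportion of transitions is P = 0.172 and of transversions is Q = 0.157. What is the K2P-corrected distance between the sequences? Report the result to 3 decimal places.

0.442

Under the Kimura two-parameter model, d = −½ ln(1 − 2P − Q) − ¼ ln(1 − 2Q).
1 − 2P − Q = 0.499, giving −½ ln(0.499) = 0.347575.
1 − 2Q = 0.686, giving −¼ ln(0.686) = 0.094219.
d = 0.347575 + 0.094219 = 0.441794.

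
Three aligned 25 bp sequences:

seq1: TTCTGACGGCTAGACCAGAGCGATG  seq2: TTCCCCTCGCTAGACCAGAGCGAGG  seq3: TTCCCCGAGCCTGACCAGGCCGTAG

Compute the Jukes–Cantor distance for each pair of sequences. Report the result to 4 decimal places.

d(seq1,seq2) = 0.2892, d(seq1,seq3) = 0.6626, d(seq2,seq3) = 0.4172

seq1–seq2: 6/25 sites differ → p = 0.24, d = −0.75 ln(1 − 0.32) = 0.289247 ≈ 0.2892.
seq1–seq3: 11/25 sites differ → p = 0.44, d = −0.75 ln(1 − 0.586667) = 0.662626 ≈ 0.6626.
seq2–seq3: 8/25 sites differ → p = 0.32, d = −0.75 ln(1 − 0.426667) = 0.417216 ≈ 0.4172.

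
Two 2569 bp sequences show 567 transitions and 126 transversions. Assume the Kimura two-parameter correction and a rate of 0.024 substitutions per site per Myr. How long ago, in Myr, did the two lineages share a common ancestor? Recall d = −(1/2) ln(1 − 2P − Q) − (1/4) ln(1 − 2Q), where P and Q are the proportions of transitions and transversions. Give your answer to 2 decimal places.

P = 567/2569 ≈ 0.220708 and Q = 126/2569 ≈ 0.049046.
Under the Kimura two-parameter model, d = −½ ln(1 − 2P − Q) − ¼ ln(1 − 2Q).
1 − 2P − Q = 0.509538, giving −½ ln(0.509538) = 0.337125.
1 − 2Q = 0.901908, giving −¼ ln(0.901908) = 0.025811.
d = 0.337125 + 0.025811 = 0.362936.
Under a molecular clock d = 2μt, so t = d/(2μ) = 0.362936 / (2 × 0.024) = 7.56 Myr.

7.56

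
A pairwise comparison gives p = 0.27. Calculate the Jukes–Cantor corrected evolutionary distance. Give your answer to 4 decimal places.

d = −(3/4) ln(1 − 4p/3) = −0.75 ln(1 − 0.36) = −0.75 ln(0.64)
  = −0.75 × (-0.446287) = 0.334715 substitutions/site.

0.3347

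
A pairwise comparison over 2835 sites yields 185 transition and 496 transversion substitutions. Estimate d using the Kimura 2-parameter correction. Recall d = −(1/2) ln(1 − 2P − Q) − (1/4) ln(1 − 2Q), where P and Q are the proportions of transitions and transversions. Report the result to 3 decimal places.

P = 185/2835 ≈ 0.065256 and Q = 496/2835 ≈ 0.174956.
Under the Kimura two-parameter model, d = −½ ln(1 − 2P − Q) − ¼ ln(1 − 2Q).
1 − 2P − Q = 0.694532, giving −½ ln(0.694532) = 0.182259.
1 − 2Q = 0.650088, giving −¼ ln(0.650088) = 0.107662.
d = 0.182259 + 0.107662 = 0.289921.

0.290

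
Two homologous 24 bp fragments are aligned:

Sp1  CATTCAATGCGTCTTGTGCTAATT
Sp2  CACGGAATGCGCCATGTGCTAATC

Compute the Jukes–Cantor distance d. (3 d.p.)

0.304

The sequences differ at 6 of 24 sites (3, 4, 5, 12, 14, 24), so p = 6/24 = 0.25.
d = −(3/4) ln(1 − 4p/3) = −0.75 ln(1 − 0.333333) = −0.75 ln(0.666667)
  = −0.75 × (-0.405465) = 0.304099 substitutions/site.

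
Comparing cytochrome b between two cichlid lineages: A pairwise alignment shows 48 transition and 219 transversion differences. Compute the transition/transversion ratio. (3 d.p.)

R = 48/219 = 0.219178… ≈ 0.219 (to 3 d.p.).

0.219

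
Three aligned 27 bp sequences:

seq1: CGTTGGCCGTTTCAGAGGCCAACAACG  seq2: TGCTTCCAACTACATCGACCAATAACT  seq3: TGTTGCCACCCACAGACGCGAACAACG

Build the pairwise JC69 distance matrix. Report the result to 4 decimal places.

seq1–seq2: 13/27 sites differ → p ≈ 0.481481, d = −0.75 ln(1 − 0.641975) = 0.770364 ≈ 0.7704.
seq1–seq3: 9/27 sites differ → p ≈ 0.333333, d = −0.75 ln(1 − 0.444444) = 0.440839 ≈ 0.4408.
seq2–seq3: 11/27 sites differ → p ≈ 0.407407, d = −0.75 ln(1 − 0.543209) = 0.587647 ≈ 0.5876.

d(seq1,seq2) = 0.7704, d(seq1,seq3) = 0.4408, d(seq2,seq3) = 0.5876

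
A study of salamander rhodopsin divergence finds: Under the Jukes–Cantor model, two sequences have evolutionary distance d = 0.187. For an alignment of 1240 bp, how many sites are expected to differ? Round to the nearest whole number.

205

Invert JC69: p = (3/4)(1 − e^(−4d/3)) = 0.75 × (1 − e^(-0.249333)) = 0.75 × (1 − 0.779320) = 0.165510.
Expected differing sites = pL ≈ 0.165510 × 1240 = 205.2324 ≈ 205.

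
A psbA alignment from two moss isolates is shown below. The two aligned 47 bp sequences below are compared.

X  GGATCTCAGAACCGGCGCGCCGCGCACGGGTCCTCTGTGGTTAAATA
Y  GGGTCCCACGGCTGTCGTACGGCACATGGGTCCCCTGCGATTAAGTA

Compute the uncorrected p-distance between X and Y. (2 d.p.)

The sequences differ at 16 of 47 positions.
p = 16/47 = 0.340425… ≈ 0.34 (to 2 d.p.).

0.34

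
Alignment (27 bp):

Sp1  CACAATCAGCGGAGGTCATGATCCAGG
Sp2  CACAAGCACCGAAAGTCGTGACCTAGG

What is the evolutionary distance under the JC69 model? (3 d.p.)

The sequences differ at 7 of 27 sites (6, 9, 12, 14, 18, 22, 24), so p = 7/27 ≈ 0.259259.
d = −(3/4) ln(1 − 4p/3) = −0.75 ln(1 − 0.345679) = −0.75 ln(0.654321)
  = −0.75 × (-0.424157) = 0.318118 substitutions/site.

0.318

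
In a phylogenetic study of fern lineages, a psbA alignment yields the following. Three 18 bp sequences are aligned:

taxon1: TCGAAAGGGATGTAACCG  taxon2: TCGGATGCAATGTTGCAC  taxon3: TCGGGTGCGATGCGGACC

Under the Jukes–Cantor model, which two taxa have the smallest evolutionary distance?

taxon1–taxon2: 8/18 differ, p = 0.444, d = 0.673.
taxon1–taxon3: 9/18 differ, p = 0.500, d = 0.824.
taxon2–taxon3: 6/18 differ, p = 0.333, d = 0.441.
The smallest distance is between taxon2 and taxon3.

taxon2 and taxon3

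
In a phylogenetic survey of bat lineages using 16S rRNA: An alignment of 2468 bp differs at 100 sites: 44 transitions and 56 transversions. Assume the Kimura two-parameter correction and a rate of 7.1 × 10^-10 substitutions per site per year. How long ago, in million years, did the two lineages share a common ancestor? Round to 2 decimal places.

29.34

P = 44/2468 ≈ 0.017828 and Q = 56/2468 ≈ 0.02269.
Under the Kimura two-parameter model, d = −½ ln(1 − 2P − Q) − ¼ ln(1 − 2Q).
1 − 2P − Q = 0.941654, giving −½ ln(0.941654) = 0.030059.
1 − 2Q = 0.95462, giving −¼ ln(0.95462) = 0.011610.
d = 0.030059 + 0.011610 = 0.041669.
Under a molecular clock d = 2μt, so t = d/(2μ) = 0.041669 / (2 × 7.1 × 10^-10) = 29.34 million years.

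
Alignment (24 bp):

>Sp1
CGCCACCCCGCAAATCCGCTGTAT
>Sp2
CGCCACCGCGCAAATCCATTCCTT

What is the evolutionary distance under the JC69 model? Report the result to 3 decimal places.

The sequences differ at 6 of 24 sites (8, 18, 19, 21, 22, 23), so p = 6/24 = 0.25.
d = −(3/4) ln(1 − 4p/3) = −0.75 ln(1 − 0.333333) = −0.75 ln(0.666667)
  = −0.75 × (-0.405465) = 0.304099 substitutions/site.

0.304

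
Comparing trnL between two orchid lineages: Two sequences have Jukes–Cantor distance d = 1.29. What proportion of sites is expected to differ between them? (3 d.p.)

p = (3/4)(1 − e^(−4d/3)) = 0.75 × (1 − e^(-1.72)) = 0.75 × (1 − 0.179066) = 0.615701.

0.616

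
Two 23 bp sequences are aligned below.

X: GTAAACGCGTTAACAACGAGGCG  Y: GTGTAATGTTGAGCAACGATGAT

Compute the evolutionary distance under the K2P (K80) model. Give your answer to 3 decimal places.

Of 23 sites, 2 differences are transitions and 9 are transversions, so P = 2/23 ≈ 0.086957 and Q = 9/23 ≈ 0.391304.
Under the Kimura two-parameter model, d = −½ ln(1 − 2P − Q) − ¼ ln(1 − 2Q).
1 − 2P − Q = 0.434782, giving −½ ln(0.434782) = 0.416455.
1 − 2Q = 0.217392, giving −¼ ln(0.217392) = 0.381513.
d = 0.416455 + 0.381513 = 0.797968.

0.798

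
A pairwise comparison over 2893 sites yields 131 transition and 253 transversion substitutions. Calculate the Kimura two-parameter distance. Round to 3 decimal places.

0.146

P = 131/2893 ≈ 0.045282 and Q = 253/2893 ≈ 0.087452.
Under the Kimura two-parameter model, d = −½ ln(1 − 2P − Q) − ¼ ln(1 − 2Q).
1 − 2P − Q = 0.821984, giving −½ ln(0.821984) = 0.098017.
1 − 2Q = 0.825096, giving −¼ ln(0.825096) = 0.048064.
d = 0.098017 + 0.048064 = 0.146081.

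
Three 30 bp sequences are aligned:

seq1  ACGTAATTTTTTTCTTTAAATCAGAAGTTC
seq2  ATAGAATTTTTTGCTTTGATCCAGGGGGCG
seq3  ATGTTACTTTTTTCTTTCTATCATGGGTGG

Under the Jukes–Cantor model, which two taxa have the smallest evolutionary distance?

seq1 and seq3

seq1–seq2: 12/30 differ, p = 0.400, d = 0.572.
seq1–seq3: 10/30 differ, p = 0.333, d = 0.441.
seq2–seq3: 12/30 differ, p = 0.400, d = 0.572.
The smallest distance is between seq1 and seq3.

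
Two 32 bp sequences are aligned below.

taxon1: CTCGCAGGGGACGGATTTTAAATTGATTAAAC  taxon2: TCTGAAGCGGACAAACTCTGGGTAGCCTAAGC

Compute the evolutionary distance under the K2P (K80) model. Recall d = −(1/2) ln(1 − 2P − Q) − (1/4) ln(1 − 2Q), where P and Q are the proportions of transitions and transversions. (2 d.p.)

1.11

Of 32 sites, 12 differences are transitions and 4 are transversions, so P = 12/32 = 0.375 and Q = 4/32 = 0.125.
Under the Kimura two-parameter model, d = −½ ln(1 − 2P − Q) − ¼ ln(1 − 2Q).
1 − 2P − Q = 0.125, giving −½ ln(0.125) = 1.039721.
1 − 2Q = 0.75, giving −¼ ln(0.75) = 0.071921.
d = 1.039721 + 0.071921 = 1.111642.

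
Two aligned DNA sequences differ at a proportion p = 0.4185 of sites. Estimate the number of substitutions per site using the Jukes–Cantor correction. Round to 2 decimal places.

d = −(3/4) ln(1 − 4p/3) = −0.75 ln(1 − 0.558) = −0.75 ln(0.442)
  = −0.75 × (-0.816445) = 0.612334 substitutions/site.

0.61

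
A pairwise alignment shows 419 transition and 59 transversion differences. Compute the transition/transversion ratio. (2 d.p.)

7.10

R = 419/59 = 7.101694… ≈ 7.10 (to 2 d.p.).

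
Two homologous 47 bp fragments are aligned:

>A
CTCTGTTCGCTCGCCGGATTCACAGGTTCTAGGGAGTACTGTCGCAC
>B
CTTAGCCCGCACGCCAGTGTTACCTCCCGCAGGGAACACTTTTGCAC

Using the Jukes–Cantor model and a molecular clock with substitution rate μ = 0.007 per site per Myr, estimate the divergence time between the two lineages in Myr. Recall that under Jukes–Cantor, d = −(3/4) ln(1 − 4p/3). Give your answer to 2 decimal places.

The sequences differ at 20 of 47 sites, so p = 20/47 ≈ 0.425532.
d = −(3/4) ln(1 − 4p/3) = −0.75 ln(1 − 0.567376) = −0.75 ln(0.432624)
  = −0.75 × (-0.837886) = 0.628415 substitutions/site.
Under a molecular clock d = 2μt, so t = d/(2μ) = 0.628415 / (2 × 0.007) = 44.89 Myr.

44.89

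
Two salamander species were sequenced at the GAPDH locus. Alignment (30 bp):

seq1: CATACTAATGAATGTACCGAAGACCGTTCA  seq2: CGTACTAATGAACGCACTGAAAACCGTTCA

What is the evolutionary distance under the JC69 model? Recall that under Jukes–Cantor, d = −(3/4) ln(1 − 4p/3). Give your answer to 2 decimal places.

0.19

The sequences differ at 5 of 30 sites (2, 13, 15, 18, 22), so p = 5/30 ≈ 0.166667.
d = −(3/4) ln(1 − 4p/3) = −0.75 ln(1 − 0.222223) = −0.75 ln(0.777777)
  = −0.75 × (-0.251315) = 0.188486 substitutions/site.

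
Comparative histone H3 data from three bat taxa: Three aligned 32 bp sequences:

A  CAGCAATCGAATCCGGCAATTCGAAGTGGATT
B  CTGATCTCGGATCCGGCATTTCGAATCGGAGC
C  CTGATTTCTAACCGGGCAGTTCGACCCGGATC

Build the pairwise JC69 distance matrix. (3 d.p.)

d(A,B) = 0.404, d(A,C) = 0.520, d(B,C) = 0.353

A–B: 10/32 sites differ → p = 0.3125, d = −0.75 ln(1 − 0.416667) = 0.404248 ≈ 0.404.
A–C: 12/32 sites differ → p = 0.375, d = −0.75 ln(1 − 0.5) = 0.519860 ≈ 0.520.
B–C: 9/32 sites differ → p = 0.28125, d = −0.75 ln(1 − 0.375) = 0.352503 ≈ 0.353.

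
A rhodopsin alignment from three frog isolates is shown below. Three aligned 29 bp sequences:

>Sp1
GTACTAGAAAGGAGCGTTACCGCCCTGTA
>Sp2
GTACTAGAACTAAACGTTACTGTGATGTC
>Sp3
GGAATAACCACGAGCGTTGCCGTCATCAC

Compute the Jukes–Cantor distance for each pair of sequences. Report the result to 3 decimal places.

d(Sp1,Sp2) = 0.401, d(Sp1,Sp3) = 0.602, d(Sp2,Sp3) = 0.774

Sp1–Sp2: 9/29 sites differ → p ≈ 0.310345, d = −0.75 ln(1 − 0.413793) = 0.400562 ≈ 0.401.
Sp1–Sp3: 12/29 sites differ → p ≈ 0.413793, d = −0.75 ln(1 − 0.551724) = 0.601760 ≈ 0.602.
Sp2–Sp3: 14/29 sites differ → p ≈ 0.482759, d = −0.75 ln(1 − 0.643679) = 0.773942 ≈ 0.774.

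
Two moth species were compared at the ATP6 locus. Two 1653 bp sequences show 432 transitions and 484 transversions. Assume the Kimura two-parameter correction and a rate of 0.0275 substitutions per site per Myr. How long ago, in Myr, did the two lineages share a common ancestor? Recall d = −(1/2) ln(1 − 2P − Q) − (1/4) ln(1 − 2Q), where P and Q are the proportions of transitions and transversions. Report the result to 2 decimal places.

19.37

P = 432/1653 ≈ 0.261343 and Q = 484/1653 ≈ 0.292801.
Under the Kimura two-parameter model, d = −½ ln(1 − 2P − Q) − ¼ ln(1 − 2Q).
1 − 2P − Q = 0.184513, giving −½ ln(0.184513) = 0.845018.
1 − 2Q = 0.414398, giving −¼ ln(0.414398) = 0.220232.
d = 0.845018 + 0.220232 = 1.065250.
Under a molecular clock d = 2μt, so t = d/(2μ) = 1.065250 / (2 × 0.0275) = 19.37 Myr.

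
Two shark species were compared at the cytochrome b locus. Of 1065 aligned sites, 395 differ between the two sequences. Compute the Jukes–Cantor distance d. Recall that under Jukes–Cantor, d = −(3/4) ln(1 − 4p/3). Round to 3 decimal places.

0.512

p = 395/1065 ≈ 0.370892.
d = −(3/4) ln(1 − 4p/3) = −0.75 ln(1 − 0.494523) = −0.75 ln(0.505477)
  = −0.75 × (-0.682253) = 0.511690 substitutions/site.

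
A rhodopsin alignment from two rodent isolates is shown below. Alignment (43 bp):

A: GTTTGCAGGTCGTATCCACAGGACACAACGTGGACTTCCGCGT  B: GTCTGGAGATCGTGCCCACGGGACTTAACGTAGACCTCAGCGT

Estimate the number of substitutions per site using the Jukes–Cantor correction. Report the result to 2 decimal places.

The sequences differ at 11 of 43 sites, so p = 11/43 ≈ 0.255814.
d = −(3/4) ln(1 − 4p/3) = −0.75 ln(1 − 0.341085) = −0.75 ln(0.658915)
  = −0.75 × (-0.417161) = 0.312871 substitutions/site.

0.31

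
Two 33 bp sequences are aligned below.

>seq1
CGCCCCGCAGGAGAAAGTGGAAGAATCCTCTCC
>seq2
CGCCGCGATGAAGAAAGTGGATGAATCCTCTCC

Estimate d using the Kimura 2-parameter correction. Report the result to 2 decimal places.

0.17

Of 33 sites, 1 differences are transitions and 4 are transversions, so P = 1/33 ≈ 0.030303 and Q = 4/33 ≈ 0.121212.
Under the Kimura two-parameter model, d = −½ ln(1 − 2P − Q) − ¼ ln(1 − 2Q).
1 − 2P − Q = 0.818182, giving −½ ln(0.818182) = 0.100335.
1 − 2Q = 0.757576, giving −¼ ln(0.757576) = 0.069408.
d = 0.100335 + 0.069408 = 0.169743.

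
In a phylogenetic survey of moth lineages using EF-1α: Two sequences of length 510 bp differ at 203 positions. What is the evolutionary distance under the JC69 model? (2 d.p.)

0.57

p = 203/510 ≈ 0.398039.
d = −(3/4) ln(1 − 4p/3) = −0.75 ln(1 − 0.530719) = −0.75 ln(0.469281)
  = −0.75 × (-0.756554) = 0.567416 substitutions/site.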